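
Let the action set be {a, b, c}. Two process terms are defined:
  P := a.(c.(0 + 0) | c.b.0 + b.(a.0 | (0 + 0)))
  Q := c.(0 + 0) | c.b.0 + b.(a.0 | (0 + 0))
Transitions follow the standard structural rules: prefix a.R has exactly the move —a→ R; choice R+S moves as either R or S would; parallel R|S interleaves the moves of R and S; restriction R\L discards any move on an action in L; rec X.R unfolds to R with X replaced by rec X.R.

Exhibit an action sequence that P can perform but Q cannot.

LTS(P): 9 reachable states
  m0 = a.(c.(0 + 0) | c.b.0 + b.(a.0 | (0 + 0))) ⊢ =a=> m1
  m1 = c.(0 + 0) | c.b.0 + b.(a.0 | (0 + 0)) ⊢ =b=> m2, =c=> m3, =c=> m4
  m2 = a.0 | (0 + 0) ⊢ =a=> m5
  m3 = (0 + 0) | c.b.0 ⊢ =c=> m6
  m4 = c.(0 + 0) | b.0 ⊢ =b=> m7, =c=> m6
  m5 = 0 | (0 + 0) ⊢ (no moves)
  m6 = (0 + 0) | b.0 ⊢ =b=> m8
  m7 = c.(0 + 0) | 0 ⊢ =c=> m8
  m8 = (0 + 0) | 0 ⊢ (no moves)
LTS(Q): 8 reachable states
  n0 = c.(0 + 0) | c.b.0 + b.(a.0 | (0 + 0)) ⊢ =b=> n1, =c=> n2, =c=> n3
  n1 = a.0 | (0 + 0) ⊢ =a=> n4
  n2 = (0 + 0) | c.b.0 ⊢ =c=> n5
  n3 = c.(0 + 0) | b.0 ⊢ =b=> n6, =c=> n5
  n4 = 0 | (0 + 0) ⊢ (no moves)
  n5 = (0 + 0) | b.0 ⊢ =b=> n7
  n6 = c.(0 + 0) | 0 ⊢ =c=> n7
  n7 = (0 + 0) | 0 ⊢ (no moves)
Trace ⟨a⟩ through P, begin at {m0}:
  step 1 (a): {m1}
  P completes σ.
Trace ⟨a⟩ through Q, begin at {n0}:
  step 1 (a): ∅  — Q cannot continue

a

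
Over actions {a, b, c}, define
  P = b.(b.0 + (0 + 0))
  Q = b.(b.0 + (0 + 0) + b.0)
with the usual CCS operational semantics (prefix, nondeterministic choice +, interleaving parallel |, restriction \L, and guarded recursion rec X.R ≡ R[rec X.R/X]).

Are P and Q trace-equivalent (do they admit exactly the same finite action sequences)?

YES

P's transition system — 3 states:
  s0 = b.(b.0 + (0 + 0)) → =b=> s1
  s1 = b.0 + (0 + 0) → =b=> s2
  s2 = 0 → ·
Q's transition system — 3 states:
  t0 = b.(b.0 + (0 + 0) + b.0) → =b=> t1
  t1 = b.0 + (0 + 0) + b.0 → =b=> t2
  t2 = 0 → ·
Bisimilarity quotient blocks:
  B0 = {s0, t0}
  B1 = {s1, t1}
  B2 = {s2, t2}
s0 ∈ B0, t0 ∈ B0 → same block
Bisimilar ⇒ trace-equivalent.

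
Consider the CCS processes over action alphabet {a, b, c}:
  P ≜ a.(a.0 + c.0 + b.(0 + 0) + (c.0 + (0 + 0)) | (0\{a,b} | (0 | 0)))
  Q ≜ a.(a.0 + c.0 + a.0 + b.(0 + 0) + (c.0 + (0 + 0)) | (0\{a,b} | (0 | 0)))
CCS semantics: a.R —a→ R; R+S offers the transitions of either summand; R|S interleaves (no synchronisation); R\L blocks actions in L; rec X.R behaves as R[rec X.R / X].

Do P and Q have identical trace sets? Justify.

traces(P) = traces(Q)

LTS(P): 5 reachable states
  s0 = a.(a.0 + c.0 + b.(0 + 0) + (c.0 + (0 + 0)) | (0\{a,b} | (0 | 0))) :: -a-> s1
  s1 = a.0 + c.0 + b.(0 + 0) + (c.0 + (0 + 0)) | (0\{a,b} | (0 | 0)) :: -a-> s2, -b-> s3, -c-> s2, -c-> s4
  s2 = 0 :: stopped
  s3 = 0 + 0 :: stopped
  s4 = 0 | (0\{a,b} | (0 | 0)) :: stopped
LTS(Q): 5 reachable states
  t0 = a.(a.0 + c.0 + a.0 + b.(0 + 0) + (c.0 + (0 + 0)) | (0\{a,b} | (0 | 0))) :: -a-> t1
  t1 = a.0 + c.0 + a.0 + b.(0 + 0) + (c.0 + (0 + 0)) | (0\{a,b} | (0 | 0)) :: -a-> t2, -b-> t3, -c-> t2, -c-> t4
  t2 = 0 :: stopped
  t3 = 0 + 0 :: stopped
  t4 = 0 | (0\{a,b} | (0 | 0)) :: stopped
Bisimilarity quotient blocks:
  B0 = {s0, t0}
  B1 = {s1, t1}
  B2 = {s2, s3, s4, t2, t3, t4}
s0 ∈ B0, t0 ∈ B0 → same block
Bisimilar ⇒ trace-equivalent.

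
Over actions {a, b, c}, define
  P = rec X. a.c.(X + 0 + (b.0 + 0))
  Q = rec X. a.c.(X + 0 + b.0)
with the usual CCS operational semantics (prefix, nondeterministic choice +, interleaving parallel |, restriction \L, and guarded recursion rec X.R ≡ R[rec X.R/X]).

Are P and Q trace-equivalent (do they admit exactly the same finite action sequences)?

traces(P) = traces(Q)

Reachable graph of P (4 states):
  p0 = rec X. a.c.(X + 0 + (b.0 + 0)) ⊢ =a=> p1
  p1 = c.((rec X. a.c.(X + 0 + (b.0 + 0))) + 0 + (b.0 + 0)) ⊢ =c=> p2
  p2 = (rec X. a.c.(X + 0 + (b.0 + 0))) + 0 + (b.0 + 0) ⊢ =a=> p1, =b=> p3
  p3 = 0 ⊢ ∅
Reachable graph of Q (4 states):
  q0 = rec X. a.c.(X + 0 + b.0) ⊢ =a=> q1
  q1 = c.((rec X. a.c.(X + 0 + b.0)) + 0 + b.0) ⊢ =c=> q2
  q2 = (rec X. a.c.(X + 0 + b.0)) + 0 + b.0 ⊢ =a=> q1, =b=> q3
  q3 = 0 ⊢ ∅
Partition-refinement fixed point:
  B0 = {p0, q0}
  B1 = {p1, q1}
  B2 = {p2, q2}
  B3 = {p3, q3}
p0 ∈ B0, q0 ∈ B0 → same block
Bisimilar ⇒ trace-equivalent.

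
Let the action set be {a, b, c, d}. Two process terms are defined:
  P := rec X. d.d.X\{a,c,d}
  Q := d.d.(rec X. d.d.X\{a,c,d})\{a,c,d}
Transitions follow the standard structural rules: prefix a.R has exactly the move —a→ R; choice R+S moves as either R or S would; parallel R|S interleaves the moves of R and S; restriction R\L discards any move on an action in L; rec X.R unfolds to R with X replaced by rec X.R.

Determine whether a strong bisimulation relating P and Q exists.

YES

LTS(P): 3 reachable states
  p0 = rec X. d.d.X\{a,c,d} has moves -d-> p1
  p1 = d.(rec X. d.d.X\{a,c,d})\{a,c,d} has moves -d-> p2
  p2 = (rec X. d.d.X\{a,c,d})\{a,c,d} has moves ∅
LTS(Q): 3 reachable states
  q0 = d.d.(rec X. d.d.X\{a,c,d})\{a,c,d} has moves -d-> q1
  q1 = d.(rec X. d.d.X\{a,c,d})\{a,c,d} has moves -d-> q2
  q2 = (rec X. d.d.X\{a,c,d})\{a,c,d} has moves ∅
Partition-refinement fixed point:
  B0 = {p0, q0}
  B1 = {p1, q1}
  B2 = {p2, q2}
p0 ∈ B0, q0 ∈ B0 → same block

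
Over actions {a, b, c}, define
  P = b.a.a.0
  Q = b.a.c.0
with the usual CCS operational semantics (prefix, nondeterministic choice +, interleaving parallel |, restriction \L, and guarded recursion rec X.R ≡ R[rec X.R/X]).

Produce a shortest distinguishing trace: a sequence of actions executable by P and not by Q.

baa

Reachable graph of P (4 states):
  u0 = b.a.a.0 :: -b-> u1
  u1 = a.a.0 :: -a-> u2
  u2 = a.0 :: -a-> u3
  u3 = 0 :: stopped
Reachable graph of Q (4 states):
  v0 = b.a.c.0 :: -b-> v1
  v1 = a.c.0 :: -a-> v2
  v2 = c.0 :: -c-> v3
  v3 = 0 :: stopped
Run σ = ⟨baa⟩ on P: start {u0}
  step 1 (b): {u1}
  step 2 (a): {u2}
  step 3 (a): {u3}
  P completes σ.
Run σ = ⟨baa⟩ on Q: start {v0}
  step 1 (b): {v1}
  step 2 (a): {v2}
  step 3 (a): ∅  — Q cannot continue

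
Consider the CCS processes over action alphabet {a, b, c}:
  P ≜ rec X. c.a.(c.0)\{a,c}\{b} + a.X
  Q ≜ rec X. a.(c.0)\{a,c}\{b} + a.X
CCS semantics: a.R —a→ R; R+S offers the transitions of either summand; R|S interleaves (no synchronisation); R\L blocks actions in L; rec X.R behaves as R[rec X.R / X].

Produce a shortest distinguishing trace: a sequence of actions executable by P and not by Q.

LTS(P): 3 reachable states
  m0 = rec X. c.a.(c.0)\{a,c}\{b} + a.X has moves -a-> m0, -c-> m1
  m1 = a.(c.0)\{a,c}\{b} has moves -a-> m2
  m2 = (c.0)\{a,c}\{b} has moves deadlocked
LTS(Q): 2 reachable states
  n0 = rec X. a.(c.0)\{a,c}\{b} + a.X has moves -a-> n0, -a-> n1
  n1 = (c.0)\{a,c}\{b} has moves deadlocked
Executing c from P (initial set {m0}):
  step 1 (c): {m1}
  P completes σ.
Executing c from Q (initial set {n0}):
  step 1 (c): no successor for Q

c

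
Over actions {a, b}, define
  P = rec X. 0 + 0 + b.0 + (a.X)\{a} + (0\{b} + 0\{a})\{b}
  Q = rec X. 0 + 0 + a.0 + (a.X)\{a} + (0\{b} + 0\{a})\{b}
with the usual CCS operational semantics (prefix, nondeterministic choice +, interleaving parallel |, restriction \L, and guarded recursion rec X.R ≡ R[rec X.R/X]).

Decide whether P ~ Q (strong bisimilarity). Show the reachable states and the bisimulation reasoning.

not bisimilar

P's transition system — 2 states:
  m0 = rec X. 0 + 0 + b.0 + (a.X)\{a} + (0\{b} + 0\{a})\{b} has moves —b→ m1
  m1 = 0 has moves deadlocked
Q's transition system — 2 states:
  n0 = rec X. 0 + 0 + a.0 + (a.X)\{a} + (0\{b} + 0\{a})\{b} has moves —a→ n1
  n1 = 0 has moves deadlocked
Partition-refinement fixed point:
  B0 = {m0}
  B1 = {m1, n1}
  B2 = {n0}
m0 ∈ B0, n0 ∈ B2 → different blocks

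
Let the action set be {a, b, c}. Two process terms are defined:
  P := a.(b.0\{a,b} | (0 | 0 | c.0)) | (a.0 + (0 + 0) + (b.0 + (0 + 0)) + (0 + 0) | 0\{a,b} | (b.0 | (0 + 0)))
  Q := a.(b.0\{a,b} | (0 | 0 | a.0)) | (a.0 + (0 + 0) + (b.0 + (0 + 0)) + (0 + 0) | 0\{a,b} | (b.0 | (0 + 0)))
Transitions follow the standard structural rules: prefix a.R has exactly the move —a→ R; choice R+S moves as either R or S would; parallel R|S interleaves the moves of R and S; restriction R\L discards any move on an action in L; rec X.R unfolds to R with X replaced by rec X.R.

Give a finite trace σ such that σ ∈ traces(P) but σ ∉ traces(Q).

ac

LTS(P): 15 reachable states
  m0 = a.(b.0\{a,b} | (0 | 0 | c.0)) | (a.0 + (0 + 0) + (b.0 + (0 + 0)) + (0 + 0) | 0\{a,b} | (b.0 | (0 + 0))) | -a-> m1, -a-> m2, -b-> m1, -b-> m3
  m1 = a.(b.0\{a,b} | (0 | 0 | c.0)) | 0 | -a-> m4
  m2 = b.0\{a,b} | (0 | 0 | c.0) | (a.0 + (0 + 0) + (b.0 + (0 + 0)) + (0 + 0) | 0\{a,b} | (b.0 | (0 + 0))) | -a-> m4, -b-> m4, -b-> m5, -b-> m6, -c-> m7
  m3 = a.(b.0\{a,b} | (0 | 0 | c.0)) | ((0 + 0) | 0\{a,b} | (0 | (0 + 0))) | -a-> m6
  m4 = b.0\{a,b} | (0 | 0 | c.0) | 0 | -b-> m8, -c-> m9
  m5 = 0\{a,b} | (0 | 0 | c.0) | (a.0 + (0 + 0) + (b.0 + (0 + 0)) + (0 + 0) | 0\{a,b} | (b.0 | (0 + 0))) | -a-> m8, -b-> m10, -b-> m8, -c-> m11
  m6 = b.0\{a,b} | (0 | 0 | c.0) | ((0 + 0) | 0\{a,b} | (0 | (0 + 0))) | -b-> m10, -c-> m12
  m7 = b.0\{a,b} | (0 | 0 | 0) | (a.0 + (0 + 0) + (b.0 + (0 + 0)) + (0 + 0) | 0\{a,b} | (b.0 | (0 + 0))) | -a-> m9, -b-> m11, -b-> m12, -b-> m9
  m8 = 0\{a,b} | (0 | 0 | c.0) | 0 | -c-> m13
  m9 = b.0\{a,b} | (0 | 0 | 0) | 0 | -b-> m13
  m10 = 0\{a,b} | (0 | 0 | c.0) | ((0 + 0) | 0\{a,b} | (0 | (0 + 0))) | -c-> m14
  m11 = 0\{a,b} | (0 | 0 | 0) | (a.0 + (0 + 0) + (b.0 + (0 + 0)) + (0 + 0) | 0\{a,b} | (b.0 | (0 + 0))) | -a-> m13, -b-> m13, -b-> m14
  m12 = b.0\{a,b} | (0 | 0 | 0) | ((0 + 0) | 0\{a,b} | (0 | (0 + 0))) | -b-> m14
  m13 = 0\{a,b} | (0 | 0 | 0) | 0 | (no moves)
  m14 = 0\{a,b} | (0 | 0 | 0) | ((0 + 0) | 0\{a,b} | (0 | (0 + 0))) | (no moves)
LTS(Q): 15 reachable states
  n0 = a.(b.0\{a,b} | (0 | 0 | a.0)) | (a.0 + (0 + 0) + (b.0 + (0 + 0)) + (0 + 0) | 0\{a,b} | (b.0 | (0 + 0))) | -a-> n1, -a-> n2, -b-> n1, -b-> n3
  n1 = a.(b.0\{a,b} | (0 | 0 | a.0)) | 0 | -a-> n4
  n2 = b.0\{a,b} | (0 | 0 | a.0) | (a.0 + (0 + 0) + (b.0 + (0 + 0)) + (0 + 0) | 0\{a,b} | (b.0 | (0 + 0))) | -a-> n4, -a-> n5, -b-> n4, -b-> n6, -b-> n7
  n3 = a.(b.0\{a,b} | (0 | 0 | a.0)) | ((0 + 0) | 0\{a,b} | (0 | (0 + 0))) | -a-> n7
  n4 = b.0\{a,b} | (0 | 0 | a.0) | 0 | -a-> n8, -b-> n9
  n5 = b.0\{a,b} | (0 | 0 | 0) | (a.0 + (0 + 0) + (b.0 + (0 + 0)) + (0 + 0) | 0\{a,b} | (b.0 | (0 + 0))) | -a-> n8, -b-> n10, -b-> n11, -b-> n8
  n6 = 0\{a,b} | (0 | 0 | a.0) | (a.0 + (0 + 0) + (b.0 + (0 + 0)) + (0 + 0) | 0\{a,b} | (b.0 | (0 + 0))) | -a-> n10, -a-> n9, -b-> n12, -b-> n9
  n7 = b.0\{a,b} | (0 | 0 | a.0) | ((0 + 0) | 0\{a,b} | (0 | (0 + 0))) | -a-> n11, -b-> n12
  n8 = b.0\{a,b} | (0 | 0 | 0) | 0 | -b-> n13
  n9 = 0\{a,b} | (0 | 0 | a.0) | 0 | -a-> n13
  n10 = 0\{a,b} | (0 | 0 | 0) | (a.0 + (0 + 0) + (b.0 + (0 + 0)) + (0 + 0) | 0\{a,b} | (b.0 | (0 + 0))) | -a-> n13, -b-> n13, -b-> n14
  n11 = b.0\{a,b} | (0 | 0 | 0) | ((0 + 0) | 0\{a,b} | (0 | (0 + 0))) | -b-> n14
  n12 = 0\{a,b} | (0 | 0 | a.0) | ((0 + 0) | 0\{a,b} | (0 | (0 + 0))) | -a-> n14
  n13 = 0\{a,b} | (0 | 0 | 0) | 0 | (no moves)
  n14 = 0\{a,b} | (0 | 0 | 0) | ((0 + 0) | 0\{a,b} | (0 | (0 + 0))) | (no moves)
Run σ = ⟨ac⟩ on P: start {m0}
  [1] a ⇒ {m1, m2}
  [2] c ⇒ {m7}
  ✓ P
Run σ = ⟨ac⟩ on Q: start {n0}
  [1] a ⇒ {n1, n2}
  [2] c ⇒ no successor for Q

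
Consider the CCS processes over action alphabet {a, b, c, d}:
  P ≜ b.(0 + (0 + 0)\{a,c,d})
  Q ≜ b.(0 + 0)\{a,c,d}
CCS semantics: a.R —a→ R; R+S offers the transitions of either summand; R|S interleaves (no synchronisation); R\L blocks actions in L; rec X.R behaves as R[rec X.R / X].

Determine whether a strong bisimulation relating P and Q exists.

LTS(P): 2 reachable states
  s0 = b.(0 + (0 + 0)\{a,c,d}) ⊢ —b→ s1
  s1 = 0 + (0 + 0)\{a,c,d} ⊢ (no moves)
LTS(Q): 2 reachable states
  t0 = b.(0 + 0)\{a,c,d} ⊢ —b→ t1
  t1 = (0 + 0)\{a,c,d} ⊢ (no moves)
Coarsest stable partition (strong bisimilarity classes):
  B0 = {s0, t0}
  B1 = {s1, t1}
s0 ∈ B0, t0 ∈ B0 → same block

bisimilar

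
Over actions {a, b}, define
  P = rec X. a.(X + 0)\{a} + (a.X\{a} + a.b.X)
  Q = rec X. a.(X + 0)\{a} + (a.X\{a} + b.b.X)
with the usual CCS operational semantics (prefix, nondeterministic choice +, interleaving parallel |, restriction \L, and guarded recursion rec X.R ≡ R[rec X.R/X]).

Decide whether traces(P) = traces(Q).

LTS(P): 4 reachable states
  s0 = rec X. a.(X + 0)\{a} + (a.X\{a} + a.b.X) ⊢ —a→ s1, —a→ s2, —a→ s3
  s1 = ((rec X. a.(X + 0)\{a} + (a.X\{a} + a.b.X)) + 0)\{a} ⊢ stopped
  s2 = (rec X. a.(X + 0)\{a} + (a.X\{a} + a.b.X))\{a} ⊢ stopped
  s3 = b.(rec X. a.(X + 0)\{a} + (a.X\{a} + a.b.X)) ⊢ —b→ s0
LTS(Q): 5 reachable states
  t0 = rec X. a.(X + 0)\{a} + (a.X\{a} + b.b.X) ⊢ —a→ t1, —a→ t2, —b→ t3
  t1 = ((rec X. a.(X + 0)\{a} + (a.X\{a} + b.b.X)) + 0)\{a} ⊢ —b→ t4
  t2 = (rec X. a.(X + 0)\{a} + (a.X\{a} + b.b.X))\{a} ⊢ —b→ t4
  t3 = b.(rec X. a.(X + 0)\{a} + (a.X\{a} + b.b.X)) ⊢ —b→ t0
  t4 = (b.(rec X. a.(X + 0)\{a} + (a.X\{a} + b.b.X)))\{a} ⊢ —b→ t2
Trace ⟨aba⟩ through P, begin at {s0}:
  after a @ step 1: {s1, s2, s3}
  after b @ step 2: {s0}
  after a @ step 3: {s1, s2, s3}
  P completes σ.
Trace ⟨aba⟩ through Q, begin at {t0}:
  after a @ step 1: {t1, t2}
  after b @ step 2: {t4}
  after a @ step 3: ∅ (Q stuck)

NO — witness ⟨aba⟩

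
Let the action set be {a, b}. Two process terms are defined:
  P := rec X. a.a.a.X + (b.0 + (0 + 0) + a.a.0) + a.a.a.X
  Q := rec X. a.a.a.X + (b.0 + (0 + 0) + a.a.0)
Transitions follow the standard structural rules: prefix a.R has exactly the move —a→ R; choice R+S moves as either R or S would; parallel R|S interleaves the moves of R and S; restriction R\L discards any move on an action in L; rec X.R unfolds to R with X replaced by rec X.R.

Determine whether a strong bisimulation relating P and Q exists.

P's transition system — 5 states:
  s0 = rec X. a.a.a.X + (b.0 + (0 + 0) + a.a.0) + a.a.a.X has moves --a--▸ s1, --a--▸ s2, --b--▸ s3
  s1 = a.0 has moves --a--▸ s3
  s2 = a.a.(rec X. a.a.a.X + (b.0 + (0 + 0) + a.a.0) + a.a.a.X) has moves --a--▸ s4
  s3 = 0 has moves (no moves)
  s4 = a.(rec X. a.a.a.X + (b.0 + (0 + 0) + a.a.0) + a.a.a.X) has moves --a--▸ s0
Q's transition system — 5 states:
  t0 = rec X. a.a.a.X + (b.0 + (0 + 0) + a.a.0) has moves --a--▸ t1, --a--▸ t2, --b--▸ t3
  t1 = a.0 has moves --a--▸ t3
  t2 = a.a.(rec X. a.a.a.X + (b.0 + (0 + 0) + a.a.0)) has moves --a--▸ t4
  t3 = 0 has moves (no moves)
  t4 = a.(rec X. a.a.a.X + (b.0 + (0 + 0) + a.a.0)) has moves --a--▸ t0
Bisimilarity quotient blocks:
  B0 = {s0, t0}
  B1 = {s2, t2}
  B2 = {s4, t4}
  B3 = {s3, t3}
  B4 = {s1, t1}
s0 ∈ B0, t0 ∈ B0 → same block

bisimilar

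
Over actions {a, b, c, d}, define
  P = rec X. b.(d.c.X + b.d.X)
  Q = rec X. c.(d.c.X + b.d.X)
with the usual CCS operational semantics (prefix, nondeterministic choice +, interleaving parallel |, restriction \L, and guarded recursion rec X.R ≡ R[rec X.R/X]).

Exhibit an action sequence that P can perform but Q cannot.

b

P's transition system — 4 states:
  u0 = rec X. b.(d.c.X + b.d.X) | —b→ u1
  u1 = d.c.(rec X. b.(d.c.X + b.d.X)) + b.d.(rec X. b.(d.c.X + b.d.X)) | —b→ u2, —d→ u3
  u2 = d.(rec X. b.(d.c.X + b.d.X)) | —d→ u0
  u3 = c.(rec X. b.(d.c.X + b.d.X)) | —c→ u0
Q's transition system — 4 states:
  v0 = rec X. c.(d.c.X + b.d.X) | —c→ v1
  v1 = d.c.(rec X. c.(d.c.X + b.d.X)) + b.d.(rec X. c.(d.c.X + b.d.X)) | —b→ v2, —d→ v3
  v2 = d.(rec X. c.(d.c.X + b.d.X)) | —d→ v0
  v3 = c.(rec X. c.(d.c.X + b.d.X)) | —c→ v0
Executing b from P (initial set {u0}):
  [1] b ⇒ {u1}
  P completes σ.
Executing b from Q (initial set {v0}):
  [1] b ⇒ no successor for Q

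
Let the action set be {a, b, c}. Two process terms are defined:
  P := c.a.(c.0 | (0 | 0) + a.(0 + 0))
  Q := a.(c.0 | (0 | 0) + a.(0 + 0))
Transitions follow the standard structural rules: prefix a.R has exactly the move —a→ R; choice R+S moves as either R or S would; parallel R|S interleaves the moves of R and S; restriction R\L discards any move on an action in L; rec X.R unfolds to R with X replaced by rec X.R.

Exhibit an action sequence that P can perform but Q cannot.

P's transition system — 5 states:
  s0 = c.a.(c.0 | (0 | 0) + a.(0 + 0)) → ··c··> s1
  s1 = a.(c.0 | (0 | 0) + a.(0 + 0)) → ··a··> s2
  s2 = c.0 | (0 | 0) + a.(0 + 0) → ··a··> s3, ··c··> s4
  s3 = 0 + 0 → deadlocked
  s4 = 0 | (0 | 0) → deadlocked
Q's transition system — 4 states:
  t0 = a.(c.0 | (0 | 0) + a.(0 + 0)) → ··a··> t1
  t1 = c.0 | (0 | 0) + a.(0 + 0) → ··a··> t2, ··c··> t3
  t2 = 0 + 0 → deadlocked
  t3 = 0 | (0 | 0) → deadlocked
Executing c from P (initial set {s0}):
  step 1 (c): {s1}
  ✓ P
Executing c from Q (initial set {t0}):
  step 1 (c): ∅  — Q cannot continue

c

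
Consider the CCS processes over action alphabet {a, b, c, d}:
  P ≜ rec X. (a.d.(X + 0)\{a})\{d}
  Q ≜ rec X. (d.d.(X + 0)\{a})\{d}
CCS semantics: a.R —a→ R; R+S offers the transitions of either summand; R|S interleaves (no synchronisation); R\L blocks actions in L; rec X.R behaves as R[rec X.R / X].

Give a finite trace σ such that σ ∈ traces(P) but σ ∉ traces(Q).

Reachable graph of P (2 states):
  s0 = rec X. (a.d.(X + 0)\{a})\{d} | -a-> s1
  s1 = (d.((rec X. (a.d.(X + 0)\{a})\{d}) + 0)\{a})\{d} | ∅
Reachable graph of Q (1 states):
  t0 = rec X. (d.d.(X + 0)\{a})\{d} | ∅
Trace ⟨a⟩ through P, begin at {s0}:
  step 1 (a): {s1}
  ✓ P
Trace ⟨a⟩ through Q, begin at {t0}:
  step 1 (a): ∅ (Q stuck)

a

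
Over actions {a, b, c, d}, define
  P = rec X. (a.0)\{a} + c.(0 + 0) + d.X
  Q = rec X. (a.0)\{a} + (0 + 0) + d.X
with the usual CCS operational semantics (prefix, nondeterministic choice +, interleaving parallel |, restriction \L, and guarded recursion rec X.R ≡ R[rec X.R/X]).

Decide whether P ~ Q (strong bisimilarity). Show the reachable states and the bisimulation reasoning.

P's transition system — 2 states:
  m0 = rec X. (a.0)\{a} + c.(0 + 0) + d.X has moves -c-> m1, -d-> m0
  m1 = 0 + 0 has moves stopped
Q's transition system — 1 states:
  n0 = rec X. (a.0)\{a} + (0 + 0) + d.X has moves -d-> n0
Coarsest stable partition (strong bisimilarity classes):
  B0 = {m0}
  B1 = {m1}
  B2 = {n0}
m0 ∈ B0, n0 ∈ B2 → different blocks

P ≁ Q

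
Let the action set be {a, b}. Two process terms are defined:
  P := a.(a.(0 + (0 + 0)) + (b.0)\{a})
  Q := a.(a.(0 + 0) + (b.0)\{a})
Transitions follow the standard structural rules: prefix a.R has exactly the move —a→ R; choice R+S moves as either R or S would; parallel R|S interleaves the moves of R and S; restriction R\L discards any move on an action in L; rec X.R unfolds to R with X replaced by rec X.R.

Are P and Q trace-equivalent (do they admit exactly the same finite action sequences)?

LTS(P): 4 reachable states
  s0 = a.(a.(0 + (0 + 0)) + (b.0)\{a}) | -a-> s1
  s1 = a.(0 + (0 + 0)) + (b.0)\{a} | -a-> s2, -b-> s3
  s2 = 0 + (0 + 0) | stopped
  s3 = 0\{a} | stopped
LTS(Q): 4 reachable states
  t0 = a.(a.(0 + 0) + (b.0)\{a}) | -a-> t1
  t1 = a.(0 + 0) + (b.0)\{a} | -a-> t2, -b-> t3
  t2 = 0 + 0 | stopped
  t3 = 0\{a} | stopped
Partition-refinement fixed point:
  B0 = {s0, t0}
  B1 = {s1, t1}
  B2 = {s2, s3, t2, t3}
s0 ∈ B0, t0 ∈ B0 → same block
Bisimilar ⇒ trace-equivalent.

trace-equivalent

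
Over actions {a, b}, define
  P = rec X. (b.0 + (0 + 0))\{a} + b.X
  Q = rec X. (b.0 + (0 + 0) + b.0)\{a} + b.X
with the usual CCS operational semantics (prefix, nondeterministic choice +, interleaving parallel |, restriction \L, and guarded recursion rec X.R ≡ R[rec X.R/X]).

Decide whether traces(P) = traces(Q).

trace-equivalent

P's transition system — 2 states:
  u0 = rec X. (b.0 + (0 + 0))\{a} + b.X :: -b-> u0, -b-> u1
  u1 = 0\{a} :: stopped
Q's transition system — 2 states:
  v0 = rec X. (b.0 + (0 + 0) + b.0)\{a} + b.X :: -b-> v0, -b-> v1
  v1 = 0\{a} :: stopped
Partition-refinement fixed point:
  B0 = {u0, v0}
  B1 = {u1, v1}
u0 ∈ B0, v0 ∈ B0 → same block
Bisimilar ⇒ trace-equivalent.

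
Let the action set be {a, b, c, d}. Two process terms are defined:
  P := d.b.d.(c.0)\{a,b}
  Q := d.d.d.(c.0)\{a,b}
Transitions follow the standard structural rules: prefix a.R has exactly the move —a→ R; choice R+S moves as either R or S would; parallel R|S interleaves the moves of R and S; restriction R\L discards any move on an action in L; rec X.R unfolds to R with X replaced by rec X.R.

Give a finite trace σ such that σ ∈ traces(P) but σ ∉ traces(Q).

db

LTS(P): 5 reachable states
  m0 = d.b.d.(c.0)\{a,b} → -d-> m1
  m1 = b.d.(c.0)\{a,b} → -b-> m2
  m2 = d.(c.0)\{a,b} → -d-> m3
  m3 = (c.0)\{a,b} → -c-> m4
  m4 = 0\{a,b} → (no moves)
LTS(Q): 5 reachable states
  n0 = d.d.d.(c.0)\{a,b} → -d-> n1
  n1 = d.d.(c.0)\{a,b} → -d-> n2
  n2 = d.(c.0)\{a,b} → -d-> n3
  n3 = (c.0)\{a,b} → -c-> n4
  n4 = 0\{a,b} → (no moves)
Executing db from P (initial set {m0}):
  after d @ step 1: {m1}
  after b @ step 2: {m2}
  ✓ P
Executing db from Q (initial set {n0}):
  after d @ step 1: {n1}
  after b @ step 2: ∅ (Q stuck)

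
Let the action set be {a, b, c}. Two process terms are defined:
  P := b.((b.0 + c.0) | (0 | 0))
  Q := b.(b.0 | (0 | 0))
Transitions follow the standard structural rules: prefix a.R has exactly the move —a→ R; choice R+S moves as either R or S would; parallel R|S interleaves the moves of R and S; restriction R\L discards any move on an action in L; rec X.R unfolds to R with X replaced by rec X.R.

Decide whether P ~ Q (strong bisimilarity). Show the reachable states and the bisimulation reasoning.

NO

Reachable graph of P (3 states):
  s0 = b.((b.0 + c.0) | (0 | 0)) | =b=> s1
  s1 = (b.0 + c.0) | (0 | 0) | =b=> s2, =c=> s2
  s2 = 0 | (0 | 0) | ∅
Reachable graph of Q (3 states):
  t0 = b.(b.0 | (0 | 0)) | =b=> t1
  t1 = b.0 | (0 | 0) | =b=> t2
  t2 = 0 | (0 | 0) | ∅
Bisimilarity quotient blocks:
  B0 = {s0}
  B1 = {s1}
  B2 = {s2, t2}
  B3 = {t0}
  B4 = {t1}
s0 ∈ B0, t0 ∈ B3 → different blocks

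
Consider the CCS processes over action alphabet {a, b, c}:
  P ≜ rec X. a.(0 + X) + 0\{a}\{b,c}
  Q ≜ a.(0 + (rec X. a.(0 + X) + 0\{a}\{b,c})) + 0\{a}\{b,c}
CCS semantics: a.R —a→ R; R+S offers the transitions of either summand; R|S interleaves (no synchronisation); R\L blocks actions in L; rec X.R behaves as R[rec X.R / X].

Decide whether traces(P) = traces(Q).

traces(P) = traces(Q)

LTS(P): 2 reachable states
  m0 = rec X. a.(0 + X) + 0\{a}\{b,c} | --a--▸ m1
  m1 = 0 + (rec X. a.(0 + X) + 0\{a}\{b,c}) | --a--▸ m1
LTS(Q): 2 reachable states
  n0 = a.(0 + (rec X. a.(0 + X) + 0\{a}\{b,c})) + 0\{a}\{b,c} | --a--▸ n1
  n1 = 0 + (rec X. a.(0 + X) + 0\{a}\{b,c}) | --a--▸ n1
Bisimilarity quotient blocks:
  B0 = {m0, m1, n0, n1}
m0 ∈ B0, n0 ∈ B0 → same block
Bisimilar ⇒ trace-equivalent.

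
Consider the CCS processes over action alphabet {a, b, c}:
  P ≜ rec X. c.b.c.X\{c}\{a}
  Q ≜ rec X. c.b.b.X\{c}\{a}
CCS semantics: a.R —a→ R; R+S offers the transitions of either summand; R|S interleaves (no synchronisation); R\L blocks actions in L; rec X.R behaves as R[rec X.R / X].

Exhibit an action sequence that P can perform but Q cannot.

P's transition system — 4 states:
  p0 = rec X. c.b.c.X\{c}\{a} :: -c-> p1
  p1 = b.c.(rec X. c.b.c.X\{c}\{a})\{c}\{a} :: -b-> p2
  p2 = c.(rec X. c.b.c.X\{c}\{a})\{c}\{a} :: -c-> p3
  p3 = (rec X. c.b.c.X\{c}\{a})\{c}\{a} :: ·
Q's transition system — 4 states:
  q0 = rec X. c.b.b.X\{c}\{a} :: -c-> q1
  q1 = b.b.(rec X. c.b.b.X\{c}\{a})\{c}\{a} :: -b-> q2
  q2 = b.(rec X. c.b.b.X\{c}\{a})\{c}\{a} :: -b-> q3
  q3 = (rec X. c.b.b.X\{c}\{a})\{c}\{a} :: ·
Trace ⟨cbc⟩ through P, begin at {p0}:
  step 1 (c): {p1}
  step 2 (b): {p2}
  step 3 (c): {p3}
  P completes σ.
Trace ⟨cbc⟩ through Q, begin at {q0}:
  step 1 (c): {q1}
  step 2 (b): {q2}
  step 3 (c): no successor for Q

cbc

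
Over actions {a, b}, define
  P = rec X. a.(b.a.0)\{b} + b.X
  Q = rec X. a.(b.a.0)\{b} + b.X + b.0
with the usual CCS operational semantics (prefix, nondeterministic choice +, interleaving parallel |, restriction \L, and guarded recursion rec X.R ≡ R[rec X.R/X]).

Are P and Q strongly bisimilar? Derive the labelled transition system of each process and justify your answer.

P's transition system — 2 states:
  u0 = rec X. a.(b.a.0)\{b} + b.X → =a=> u1, =b=> u0
  u1 = (b.a.0)\{b} → stopped
Q's transition system — 3 states:
  v0 = rec X. a.(b.a.0)\{b} + b.X + b.0 → =a=> v1, =b=> v0, =b=> v2
  v1 = (b.a.0)\{b} → stopped
  v2 = 0 → stopped
Partition-refinement fixed point:
  B0 = {u0}
  B1 = {u1, v1, v2}
  B2 = {v0}
u0 ∈ B0, v0 ∈ B2 → different blocks

P ≁ Q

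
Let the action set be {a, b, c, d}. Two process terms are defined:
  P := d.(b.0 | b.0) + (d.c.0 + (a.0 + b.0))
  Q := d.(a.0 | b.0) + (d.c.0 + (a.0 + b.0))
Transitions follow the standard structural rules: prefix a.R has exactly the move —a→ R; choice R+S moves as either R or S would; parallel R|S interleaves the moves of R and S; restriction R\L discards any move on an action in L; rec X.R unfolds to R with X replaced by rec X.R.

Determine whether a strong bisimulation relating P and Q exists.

P's transition system — 7 states:
  p0 = d.(b.0 | b.0) + (d.c.0 + (a.0 + b.0)) ⊢ =a=> p1, =b=> p1, =d=> p2, =d=> p3
  p1 = 0 ⊢ ∅
  p2 = b.0 | b.0 ⊢ =b=> p4, =b=> p5
  p3 = c.0 ⊢ =c=> p1
  p4 = 0 | b.0 ⊢ =b=> p6
  p5 = b.0 | 0 ⊢ =b=> p6
  p6 = 0 | 0 ⊢ ∅
Q's transition system — 7 states:
  q0 = d.(a.0 | b.0) + (d.c.0 + (a.0 + b.0)) ⊢ =a=> q1, =b=> q1, =d=> q2, =d=> q3
  q1 = 0 ⊢ ∅
  q2 = a.0 | b.0 ⊢ =a=> q4, =b=> q5
  q3 = c.0 ⊢ =c=> q1
  q4 = 0 | b.0 ⊢ =b=> q6
  q5 = a.0 | 0 ⊢ =a=> q6
  q6 = 0 | 0 ⊢ ∅
Coarsest stable partition (strong bisimilarity classes):
  B0 = {p0}
  B1 = {p3, q3}
  B2 = {p1, p6, q1, q6}
  B3 = {p2}
  B4 = {p4, p5, q4}
  B5 = {q0}
  B6 = {q2}
  B7 = {q5}
p0 ∈ B0, q0 ∈ B5 → different blocks

not bisimilar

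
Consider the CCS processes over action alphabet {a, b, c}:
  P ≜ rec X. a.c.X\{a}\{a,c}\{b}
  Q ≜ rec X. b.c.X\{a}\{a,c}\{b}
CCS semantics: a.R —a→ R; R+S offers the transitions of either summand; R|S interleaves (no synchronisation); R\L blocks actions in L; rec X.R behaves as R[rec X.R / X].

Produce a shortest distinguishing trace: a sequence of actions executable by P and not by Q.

a

P's transition system — 3 states:
  p0 = rec X. a.c.X\{a}\{a,c}\{b} | =a=> p1
  p1 = c.(rec X. a.c.X\{a}\{a,c}\{b})\{a}\{a,c}\{b} | =c=> p2
  p2 = (rec X. a.c.X\{a}\{a,c}\{b})\{a}\{a,c}\{b} | ∅
Q's transition system — 3 states:
  q0 = rec X. b.c.X\{a}\{a,c}\{b} | =b=> q1
  q1 = c.(rec X. b.c.X\{a}\{a,c}\{b})\{a}\{a,c}\{b} | =c=> q2
  q2 = (rec X. b.c.X\{a}\{a,c}\{b})\{a}\{a,c}\{b} | ∅
Executing a from P (initial set {p0}):
  after a @ step 1: {p1}
  P completes σ.
Executing a from Q (initial set {q0}):
  after a @ step 1: no successor for Q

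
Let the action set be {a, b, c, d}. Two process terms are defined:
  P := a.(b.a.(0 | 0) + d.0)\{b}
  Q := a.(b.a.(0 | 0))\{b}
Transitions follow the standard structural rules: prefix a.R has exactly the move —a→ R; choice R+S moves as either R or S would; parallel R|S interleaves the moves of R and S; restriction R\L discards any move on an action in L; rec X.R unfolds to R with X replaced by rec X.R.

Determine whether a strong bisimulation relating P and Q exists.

P's transition system — 3 states:
  m0 = a.(b.a.(0 | 0) + d.0)\{b} | =a=> m1
  m1 = (b.a.(0 | 0) + d.0)\{b} | =d=> m2
  m2 = 0\{b} | ·
Q's transition system — 2 states:
  n0 = a.(b.a.(0 | 0))\{b} | =a=> n1
  n1 = (b.a.(0 | 0))\{b} | ·
Bisimilarity quotient blocks:
  B0 = {m0}
  B1 = {m1}
  B2 = {m2, n1}
  B3 = {n0}
m0 ∈ B0, n0 ∈ B3 → different blocks

not bisimilar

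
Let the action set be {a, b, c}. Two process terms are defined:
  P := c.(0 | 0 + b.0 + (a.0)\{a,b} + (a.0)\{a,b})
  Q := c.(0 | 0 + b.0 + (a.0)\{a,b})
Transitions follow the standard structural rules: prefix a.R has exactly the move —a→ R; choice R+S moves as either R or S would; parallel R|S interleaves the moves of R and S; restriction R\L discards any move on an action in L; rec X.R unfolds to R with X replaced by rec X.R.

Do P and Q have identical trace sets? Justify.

Reachable graph of P (3 states):
  m0 = c.(0 | 0 + b.0 + (a.0)\{a,b} + (a.0)\{a,b}) :: --c--▸ m1
  m1 = 0 | 0 + b.0 + (a.0)\{a,b} + (a.0)\{a,b} :: --b--▸ m2
  m2 = 0 :: deadlocked
Reachable graph of Q (3 states):
  n0 = c.(0 | 0 + b.0 + (a.0)\{a,b}) :: --c--▸ n1
  n1 = 0 | 0 + b.0 + (a.0)\{a,b} :: --b--▸ n2
  n2 = 0 :: deadlocked
Bisimilarity quotient blocks:
  B0 = {m0, n0}
  B1 = {m1, n1}
  B2 = {m2, n2}
m0 ∈ B0, n0 ∈ B0 → same block
Bisimilar ⇒ trace-equivalent.

YES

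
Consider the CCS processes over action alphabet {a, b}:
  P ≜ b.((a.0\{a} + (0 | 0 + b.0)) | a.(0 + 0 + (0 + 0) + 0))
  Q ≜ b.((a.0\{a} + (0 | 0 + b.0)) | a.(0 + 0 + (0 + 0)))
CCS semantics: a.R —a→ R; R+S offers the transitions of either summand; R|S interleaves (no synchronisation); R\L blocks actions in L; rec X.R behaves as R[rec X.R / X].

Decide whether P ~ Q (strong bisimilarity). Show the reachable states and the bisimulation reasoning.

Reachable graph of P (7 states):
  p0 = b.((a.0\{a} + (0 | 0 + b.0)) | a.(0 + 0 + (0 + 0) + 0)) has moves --b--▸ p1
  p1 = (a.0\{a} + (0 | 0 + b.0)) | a.(0 + 0 + (0 + 0) + 0) has moves --a--▸ p2, --a--▸ p3, --b--▸ p4
  p2 = (a.0\{a} + (0 | 0 + b.0)) | (0 + 0 + (0 + 0) + 0) has moves --a--▸ p5, --b--▸ p6
  p3 = 0\{a} | a.(0 + 0 + (0 + 0) + 0) has moves --a--▸ p5
  p4 = 0 | a.(0 + 0 + (0 + 0) + 0) has moves --a--▸ p6
  p5 = 0\{a} | (0 + 0 + (0 + 0) + 0) has moves ∅
  p6 = 0 | (0 + 0 + (0 + 0) + 0) has moves ∅
Reachable graph of Q (7 states):
  q0 = b.((a.0\{a} + (0 | 0 + b.0)) | a.(0 + 0 + (0 + 0))) has moves --b--▸ q1
  q1 = (a.0\{a} + (0 | 0 + b.0)) | a.(0 + 0 + (0 + 0)) has moves --a--▸ q2, --a--▸ q3, --b--▸ q4
  q2 = (a.0\{a} + (0 | 0 + b.0)) | (0 + 0 + (0 + 0)) has moves --a--▸ q5, --b--▸ q6
  q3 = 0\{a} | a.(0 + 0 + (0 + 0)) has moves --a--▸ q5
  q4 = 0 | a.(0 + 0 + (0 + 0)) has moves --a--▸ q6
  q5 = 0\{a} | (0 + 0 + (0 + 0)) has moves ∅
  q6 = 0 | (0 + 0 + (0 + 0)) has moves ∅
Partition-refinement fixed point:
  B0 = {p0, q0}
  B1 = {p1, q1}
  B2 = {p3, p4, q3, q4}
  B3 = {p5, p6, q5, q6}
  B4 = {p2, q2}
p0 ∈ B0, q0 ∈ B0 → same block

bisimilar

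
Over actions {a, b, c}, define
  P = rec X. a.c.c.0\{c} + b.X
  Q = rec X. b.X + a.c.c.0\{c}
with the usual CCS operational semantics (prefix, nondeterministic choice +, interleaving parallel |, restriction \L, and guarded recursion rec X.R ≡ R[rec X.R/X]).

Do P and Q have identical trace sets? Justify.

traces(P) = traces(Q)

LTS(P): 4 reachable states
  u0 = rec X. a.c.c.0\{c} + b.X :: -a-> u1, -b-> u0
  u1 = c.c.0\{c} :: -c-> u2
  u2 = c.0\{c} :: -c-> u3
  u3 = 0\{c} :: (no moves)
LTS(Q): 4 reachable states
  v0 = rec X. b.X + a.c.c.0\{c} :: -a-> v1, -b-> v0
  v1 = c.c.0\{c} :: -c-> v2
  v2 = c.0\{c} :: -c-> v3
  v3 = 0\{c} :: (no moves)
Partition-refinement fixed point:
  B0 = {u0, v0}
  B1 = {u1, v1}
  B2 = {u2, v2}
  B3 = {u3, v3}
u0 ∈ B0, v0 ∈ B0 → same block
Bisimilar ⇒ trace-equivalent.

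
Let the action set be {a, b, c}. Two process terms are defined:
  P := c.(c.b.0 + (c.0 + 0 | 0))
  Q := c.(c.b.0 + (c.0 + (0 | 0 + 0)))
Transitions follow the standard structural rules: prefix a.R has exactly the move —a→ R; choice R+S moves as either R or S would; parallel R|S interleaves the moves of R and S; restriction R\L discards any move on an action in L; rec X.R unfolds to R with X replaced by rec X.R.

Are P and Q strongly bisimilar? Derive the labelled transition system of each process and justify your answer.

P ~ Q

P's transition system — 4 states:
  u0 = c.(c.b.0 + (c.0 + 0 | 0)) → ··c··> u1
  u1 = c.b.0 + (c.0 + 0 | 0) → ··c··> u2, ··c··> u3
  u2 = 0 → stopped
  u3 = b.0 → ··b··> u2
Q's transition system — 4 states:
  v0 = c.(c.b.0 + (c.0 + (0 | 0 + 0))) → ··c··> v1
  v1 = c.b.0 + (c.0 + (0 | 0 + 0)) → ··c··> v2, ··c··> v3
  v2 = 0 → stopped
  v3 = b.0 → ··b··> v2
Bisimilarity quotient blocks:
  B0 = {u0, v0}
  B1 = {u1, v1}
  B2 = {u2, v2}
  B3 = {u3, v3}
u0 ∈ B0, v0 ∈ B0 → same block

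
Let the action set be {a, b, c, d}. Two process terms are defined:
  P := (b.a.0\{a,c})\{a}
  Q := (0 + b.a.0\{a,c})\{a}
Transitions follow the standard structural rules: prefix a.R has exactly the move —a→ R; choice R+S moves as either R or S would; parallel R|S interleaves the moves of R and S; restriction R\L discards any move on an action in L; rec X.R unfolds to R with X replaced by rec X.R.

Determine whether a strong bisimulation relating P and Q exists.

P ~ Q

LTS(P): 2 reachable states
  m0 = (b.a.0\{a,c})\{a} :: =b=> m1
  m1 = (a.0\{a,c})\{a} :: stopped
LTS(Q): 2 reachable states
  n0 = (0 + b.a.0\{a,c})\{a} :: =b=> n1
  n1 = (a.0\{a,c})\{a} :: stopped
Coarsest stable partition (strong bisimilarity classes):
  B0 = {m0, n0}
  B1 = {m1, n1}
m0 ∈ B0, n0 ∈ B0 → same block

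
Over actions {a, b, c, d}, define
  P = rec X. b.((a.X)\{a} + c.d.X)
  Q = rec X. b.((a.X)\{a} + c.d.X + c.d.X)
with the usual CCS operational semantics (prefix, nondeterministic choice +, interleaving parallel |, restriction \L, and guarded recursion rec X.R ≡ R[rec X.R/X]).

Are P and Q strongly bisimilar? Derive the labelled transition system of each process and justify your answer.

Reachable graph of P (3 states):
  m0 = rec X. b.((a.X)\{a} + c.d.X) :: —b→ m1
  m1 = (a.(rec X. b.((a.X)\{a} + c.d.X)))\{a} + c.d.(rec X. b.((a.X)\{a} + c.d.X)) :: —c→ m2
  m2 = d.(rec X. b.((a.X)\{a} + c.d.X)) :: —d→ m0
Reachable graph of Q (3 states):
  n0 = rec X. b.((a.X)\{a} + c.d.X + c.d.X) :: —b→ n1
  n1 = (a.(rec X. b.((a.X)\{a} + c.d.X + c.d.X)))\{a} + c.d.(rec X. b.((a.X)\{a} + c.d.X + c.d.X)) + c.d.(rec X. b.((a.X)\{a} + c.d.X + c.d.X)) :: —c→ n2
  n2 = d.(rec X. b.((a.X)\{a} + c.d.X + c.d.X)) :: —d→ n0
Partition-refinement fixed point:
  B0 = {m0, n0}
  B1 = {m1, n1}
  B2 = {m2, n2}
m0 ∈ B0, n0 ∈ B0 → same block

P ~ Q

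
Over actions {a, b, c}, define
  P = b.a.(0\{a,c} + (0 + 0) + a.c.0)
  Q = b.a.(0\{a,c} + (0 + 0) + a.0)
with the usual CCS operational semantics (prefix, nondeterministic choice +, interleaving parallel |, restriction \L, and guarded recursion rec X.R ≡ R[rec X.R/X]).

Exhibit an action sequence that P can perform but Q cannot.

LTS(P): 5 reachable states
  u0 = b.a.(0\{a,c} + (0 + 0) + a.c.0) :: ··b··> u1
  u1 = a.(0\{a,c} + (0 + 0) + a.c.0) :: ··a··> u2
  u2 = 0\{a,c} + (0 + 0) + a.c.0 :: ··a··> u3
  u3 = c.0 :: ··c··> u4
  u4 = 0 :: deadlocked
LTS(Q): 4 reachable states
  v0 = b.a.(0\{a,c} + (0 + 0) + a.0) :: ··b··> v1
  v1 = a.(0\{a,c} + (0 + 0) + a.0) :: ··a··> v2
  v2 = 0\{a,c} + (0 + 0) + a.0 :: ··a··> v3
  v3 = 0 :: deadlocked
Executing baac from P (initial set {u0}):
  [1] b ⇒ {u1}
  [2] a ⇒ {u2}
  [3] a ⇒ {u3}
  [4] c ⇒ {u4}
  ✓ P
Executing baac from Q (initial set {v0}):
  [1] b ⇒ {v1}
  [2] a ⇒ {v2}
  [3] a ⇒ {v3}
  [4] c ⇒ no successor for Q

baac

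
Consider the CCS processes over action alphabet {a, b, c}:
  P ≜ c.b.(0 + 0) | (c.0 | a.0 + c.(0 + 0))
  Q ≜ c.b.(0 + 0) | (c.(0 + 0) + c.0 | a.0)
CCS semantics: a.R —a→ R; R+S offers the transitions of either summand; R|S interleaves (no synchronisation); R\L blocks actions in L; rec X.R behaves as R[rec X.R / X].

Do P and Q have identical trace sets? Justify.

LTS(P): 15 reachable states
  p0 = c.b.(0 + 0) | (c.0 | a.0 + c.(0 + 0)) has moves -a-> p1, -c-> p2, -c-> p3, -c-> p4
  p1 = c.b.(0 + 0) | (c.0 | 0) has moves -c-> p5, -c-> p6
  p2 = b.(0 + 0) | (c.0 | a.0 + c.(0 + 0)) has moves -a-> p5, -b-> p7, -c-> p8, -c-> p9
  p3 = c.b.(0 + 0) | (0 + 0) has moves -c-> p8
  p4 = c.b.(0 + 0) | (0 | a.0) has moves -a-> p6, -c-> p9
  p5 = b.(0 + 0) | (c.0 | 0) has moves -b-> p10, -c-> p11
  p6 = c.b.(0 + 0) | (0 | 0) has moves -c-> p11
  p7 = (0 + 0) | (c.0 | a.0 + c.(0 + 0)) has moves -a-> p10, -c-> p12, -c-> p13
  p8 = b.(0 + 0) | (0 + 0) has moves -b-> p12
  p9 = b.(0 + 0) | (0 | a.0) has moves -a-> p11, -b-> p13
  p10 = (0 + 0) | (c.0 | 0) has moves -c-> p14
  p11 = b.(0 + 0) | (0 | 0) has moves -b-> p14
  p12 = (0 + 0) | (0 + 0) has moves (no moves)
  p13 = (0 + 0) | (0 | a.0) has moves -a-> p14
  p14 = (0 + 0) | (0 | 0) has moves (no moves)
LTS(Q): 15 reachable states
  q0 = c.b.(0 + 0) | (c.(0 + 0) + c.0 | a.0) has moves -a-> q1, -c-> q2, -c-> q3, -c-> q4
  q1 = c.b.(0 + 0) | (c.0 | 0) has moves -c-> q5, -c-> q6
  q2 = b.(0 + 0) | (c.(0 + 0) + c.0 | a.0) has moves -a-> q5, -b-> q7, -c-> q8, -c-> q9
  q3 = c.b.(0 + 0) | (0 + 0) has moves -c-> q8
  q4 = c.b.(0 + 0) | (0 | a.0) has moves -a-> q6, -c-> q9
  q5 = b.(0 + 0) | (c.0 | 0) has moves -b-> q10, -c-> q11
  q6 = c.b.(0 + 0) | (0 | 0) has moves -c-> q11
  q7 = (0 + 0) | (c.(0 + 0) + c.0 | a.0) has moves -a-> q10, -c-> q12, -c-> q13
  q8 = b.(0 + 0) | (0 + 0) has moves -b-> q12
  q9 = b.(0 + 0) | (0 | a.0) has moves -a-> q11, -b-> q13
  q10 = (0 + 0) | (c.0 | 0) has moves -c-> q14
  q11 = b.(0 + 0) | (0 | 0) has moves -b-> q14
  q12 = (0 + 0) | (0 + 0) has moves (no moves)
  q13 = (0 + 0) | (0 | a.0) has moves -a-> q14
  q14 = (0 + 0) | (0 | 0) has moves (no moves)
Partition-refinement fixed point:
  B0 = {p0, q0}
  B1 = {p2, q2}
  B2 = {p11, p8, q11, q8}
  B3 = {p12, p14, q12, q14}
  B4 = {p5, q5}
  B5 = {p10, q10}
  B6 = {p9, q9}
  B7 = {p13, q13}
  B8 = {p7, q7}
  B9 = {p4, q4}
  B10 = {p3, p6, q3, q6}
  B11 = {p1, q1}
p0 ∈ B0, q0 ∈ B0 → same block
Bisimilar ⇒ trace-equivalent.

trace-equivalent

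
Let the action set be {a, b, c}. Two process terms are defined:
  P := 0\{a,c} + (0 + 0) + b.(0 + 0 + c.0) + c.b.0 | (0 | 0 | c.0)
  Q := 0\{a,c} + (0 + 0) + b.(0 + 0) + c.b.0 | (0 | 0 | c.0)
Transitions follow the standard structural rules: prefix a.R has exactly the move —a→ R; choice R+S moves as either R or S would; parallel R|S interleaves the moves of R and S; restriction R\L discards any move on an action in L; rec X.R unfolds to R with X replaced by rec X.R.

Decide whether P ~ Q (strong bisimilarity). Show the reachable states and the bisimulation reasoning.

P's transition system — 8 states:
  m0 = 0\{a,c} + (0 + 0) + b.(0 + 0 + c.0) + c.b.0 | (0 | 0 | c.0) | -b-> m1, -c-> m2, -c-> m3
  m1 = 0 + 0 + c.0 | -c-> m4
  m2 = b.0 | (0 | 0 | c.0) | -b-> m5, -c-> m6
  m3 = c.b.0 | (0 | 0 | 0) | -c-> m6
  m4 = 0 | (no moves)
  m5 = 0 | (0 | 0 | c.0) | -c-> m7
  m6 = b.0 | (0 | 0 | 0) | -b-> m7
  m7 = 0 | (0 | 0 | 0) | (no moves)
Q's transition system — 7 states:
  n0 = 0\{a,c} + (0 + 0) + b.(0 + 0) + c.b.0 | (0 | 0 | c.0) | -b-> n1, -c-> n2, -c-> n3
  n1 = 0 + 0 | (no moves)
  n2 = b.0 | (0 | 0 | c.0) | -b-> n4, -c-> n5
  n3 = c.b.0 | (0 | 0 | 0) | -c-> n5
  n4 = 0 | (0 | 0 | c.0) | -c-> n6
  n5 = b.0 | (0 | 0 | 0) | -b-> n6
  n6 = 0 | (0 | 0 | 0) | (no moves)
Bisimilarity quotient blocks:
  B0 = {m0}
  B1 = {m2, n2}
  B2 = {m6, n5}
  B3 = {m4, m7, n1, n6}
  B4 = {m1, m5, n4}
  B5 = {m3, n3}
  B6 = {n0}
m0 ∈ B0, n0 ∈ B6 → different blocks

NO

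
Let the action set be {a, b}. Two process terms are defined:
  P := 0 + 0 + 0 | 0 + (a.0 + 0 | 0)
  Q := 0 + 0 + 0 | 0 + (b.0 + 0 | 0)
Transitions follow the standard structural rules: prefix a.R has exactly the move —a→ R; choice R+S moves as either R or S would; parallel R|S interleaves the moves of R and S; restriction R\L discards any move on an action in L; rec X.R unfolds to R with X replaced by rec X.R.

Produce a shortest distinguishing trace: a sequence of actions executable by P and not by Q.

P's transition system — 2 states:
  m0 = 0 + 0 + 0 | 0 + (a.0 + 0 | 0) has moves ··a··> m1
  m1 = 0 has moves ∅
Q's transition system — 2 states:
  n0 = 0 + 0 + 0 | 0 + (b.0 + 0 | 0) has moves ··b··> n1
  n1 = 0 has moves ∅
Executing a from P (initial set {m0}):
  [1] a ⇒ {m1}
  — P admits the full trace.
Executing a from Q (initial set {n0}):
  [1] a ⇒ ∅ (Q stuck)

a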